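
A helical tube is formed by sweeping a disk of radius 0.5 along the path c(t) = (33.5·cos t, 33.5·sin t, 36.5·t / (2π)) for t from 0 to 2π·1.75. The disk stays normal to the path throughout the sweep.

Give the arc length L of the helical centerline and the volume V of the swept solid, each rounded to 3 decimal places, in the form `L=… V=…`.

L=373.849 V=293.620

2πR = 2π·33.5 = 210.486708
per-turn = √(210.486708² + 36.5²) = √(44304.6542 + 1332.25) = √45636.9042 = 213.627957
L = 1.75 × 213.627957 = 373.848925
V = π·0.5² × L = 0.785398 × 373.848925 = 293.620259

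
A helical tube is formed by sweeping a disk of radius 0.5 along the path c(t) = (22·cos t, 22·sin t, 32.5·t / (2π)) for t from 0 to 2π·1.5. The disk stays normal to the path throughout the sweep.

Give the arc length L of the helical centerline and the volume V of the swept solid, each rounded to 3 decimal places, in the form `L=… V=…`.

2πR = 2π·22 = 138.230077
per-turn = √(138.230077² + 32.5²) = √(19107.5541 + 1056.25) = √20163.8041 = 141.999310
L = 1.5 × 141.999310 = 212.998965
V = π·0.5² × L = 0.785398 × 212.998965 = 167.288996

L=212.999 V=167.289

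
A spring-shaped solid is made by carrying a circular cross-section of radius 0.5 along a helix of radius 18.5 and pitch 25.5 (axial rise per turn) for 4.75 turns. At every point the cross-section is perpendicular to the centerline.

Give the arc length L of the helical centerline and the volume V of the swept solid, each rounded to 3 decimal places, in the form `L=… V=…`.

L=565.265 V=443.958

2πR = 2π·18.5 = 116.238928
per-turn = √(116.238928² + 25.5²) = √(13511.4884 + 650.25) = √14161.7384 = 119.003103
L = 4.75 × 119.003103 = 565.264737
V = π·0.5² × L = 0.785398 × 565.264737 = 443.957886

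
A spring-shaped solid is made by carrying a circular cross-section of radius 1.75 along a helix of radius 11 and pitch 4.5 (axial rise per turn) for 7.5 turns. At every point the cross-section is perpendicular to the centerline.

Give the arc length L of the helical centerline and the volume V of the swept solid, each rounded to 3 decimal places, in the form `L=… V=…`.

L=519.460 V=4997.794

2πR = 2π·11 = 69.115038
per-turn = √(69.115038² + 4.5²) = √(4776.8885 + 20.25) = √4797.1385 = 69.261378
L = 7.5 × 69.261378 = 519.460338
V = π·1.75² × L = 9.621128 × 519.460338 = 4997.794140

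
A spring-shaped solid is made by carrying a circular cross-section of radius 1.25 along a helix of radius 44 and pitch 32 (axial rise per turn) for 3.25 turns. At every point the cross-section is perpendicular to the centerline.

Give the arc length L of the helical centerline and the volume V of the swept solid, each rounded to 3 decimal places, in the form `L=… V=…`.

L=904.494 V=4439.927

2πR = 2π·44 = 276.460154
per-turn = √(276.460154² + 32²) = √(76430.2165 + 1024) = √77454.2165 = 278.305976
L = 3.25 × 278.305976 = 904.494423
V = π·1.25² × L = 4.908739 × 904.494423 = 4439.926617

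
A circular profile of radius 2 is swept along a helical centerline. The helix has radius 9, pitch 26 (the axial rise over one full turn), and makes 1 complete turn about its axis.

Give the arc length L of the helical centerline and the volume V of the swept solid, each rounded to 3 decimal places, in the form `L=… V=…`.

2πR = 2π·9 = 56.548668
per-turn = √(56.548668² + 26²) = √(3197.7518 + 676) = √3873.7518 = 62.239472
L = 1 × 62.239472 = 62.239472
V = π·2² × L = 12.566371 × 62.239472 = 782.124267

L=62.239 V=782.124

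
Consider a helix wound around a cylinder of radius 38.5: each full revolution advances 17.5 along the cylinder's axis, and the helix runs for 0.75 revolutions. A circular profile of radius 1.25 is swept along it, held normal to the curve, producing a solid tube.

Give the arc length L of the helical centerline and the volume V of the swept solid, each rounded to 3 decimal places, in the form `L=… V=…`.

2πR = 2π·38.5 = 241.902634
per-turn = √(241.902634² + 17.5²) = √(58516.8845 + 306.25) = √58823.1345 = 242.534811
L = 0.75 × 242.534811 = 181.901108
V = π·1.25² × L = 4.908739 × 181.901108 = 892.904977

L=181.901 V=892.905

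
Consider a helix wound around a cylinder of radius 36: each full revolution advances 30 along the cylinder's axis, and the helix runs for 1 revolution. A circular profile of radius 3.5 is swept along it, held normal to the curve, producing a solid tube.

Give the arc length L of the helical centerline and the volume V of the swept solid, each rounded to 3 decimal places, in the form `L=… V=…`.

L=228.175 V=8781.220

2πR = 2π·36 = 226.194671
per-turn = √(226.194671² + 30²) = √(51164.0292 + 900) = √52064.0292 = 228.175435
L = 1 × 228.175435 = 228.175435
V = π·3.5² × L = 38.484510 × 228.175435 = 8781.219818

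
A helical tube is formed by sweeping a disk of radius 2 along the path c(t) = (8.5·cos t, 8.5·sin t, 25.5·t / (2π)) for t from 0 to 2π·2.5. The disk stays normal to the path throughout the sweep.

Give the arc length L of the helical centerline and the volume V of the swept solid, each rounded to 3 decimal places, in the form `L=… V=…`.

2πR = 2π·8.5 = 53.407075
per-turn = √(53.407075² + 25.5²) = √(2852.3157 + 650.25) = √3502.5657 = 59.182478
L = 2.5 × 59.182478 = 147.956194
V = π·2² × L = 12.566371 × 147.956194 = 1859.272373

L=147.956 V=1859.272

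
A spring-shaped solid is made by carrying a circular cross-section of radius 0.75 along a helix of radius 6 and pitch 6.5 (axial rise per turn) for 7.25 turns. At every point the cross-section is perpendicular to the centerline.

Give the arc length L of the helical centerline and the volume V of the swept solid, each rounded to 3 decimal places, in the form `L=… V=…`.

2πR = 2π·6 = 37.699112
per-turn = √(37.699112² + 6.5²) = √(1421.2230 + 42.25) = √1463.4730 = 38.255366
L = 7.25 × 38.255366 = 277.351404
V = π·0.75² × L = 1.767146 × 277.351404 = 490.120388

L=277.351 V=490.120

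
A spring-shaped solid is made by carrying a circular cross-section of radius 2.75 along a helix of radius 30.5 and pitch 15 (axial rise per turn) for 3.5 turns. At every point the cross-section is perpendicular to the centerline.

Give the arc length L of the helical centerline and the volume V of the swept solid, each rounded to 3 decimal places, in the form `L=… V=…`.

2πR = 2π·30.5 = 191.637152
per-turn = √(191.637152² + 15²) = √(36724.7980 + 225) = √36949.7980 = 192.223302
L = 3.5 × 192.223302 = 672.781558
V = π·2.75² × L = 23.758294 × 672.781558 = 15984.142358

L=672.782 V=15984.142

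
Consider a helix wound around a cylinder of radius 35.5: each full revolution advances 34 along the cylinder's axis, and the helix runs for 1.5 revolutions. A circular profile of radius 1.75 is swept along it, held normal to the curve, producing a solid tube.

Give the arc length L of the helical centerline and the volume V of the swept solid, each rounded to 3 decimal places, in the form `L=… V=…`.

L=338.444 V=3256.215

2πR = 2π·35.5 = 223.053078
per-turn = √(223.053078² + 34²) = √(49752.6758 + 1156) = √50908.6758 = 225.629510
L = 1.5 × 225.629510 = 338.444265
V = π·1.75² × L = 9.621128 × 338.444265 = 3256.215426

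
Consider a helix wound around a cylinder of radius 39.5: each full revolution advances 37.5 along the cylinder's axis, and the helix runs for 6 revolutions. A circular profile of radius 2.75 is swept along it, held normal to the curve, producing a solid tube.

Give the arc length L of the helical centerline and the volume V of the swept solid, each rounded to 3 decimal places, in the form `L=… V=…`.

L=1506.017 V=35780.403

2πR = 2π·39.5 = 248.185820
per-turn = √(248.185820² + 37.5²) = √(61596.2011 + 1406.25) = √63002.4511 = 251.002891
L = 6 × 251.002891 = 1506.017343
V = π·2.75² × L = 23.758294 × 1506.017343 = 35780.403479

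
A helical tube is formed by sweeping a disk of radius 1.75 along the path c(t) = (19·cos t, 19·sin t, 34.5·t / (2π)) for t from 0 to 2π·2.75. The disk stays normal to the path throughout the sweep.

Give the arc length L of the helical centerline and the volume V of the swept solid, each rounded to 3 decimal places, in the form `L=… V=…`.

L=341.731 V=3287.834

2πR = 2π·19 = 119.380521
per-turn = √(119.380521² + 34.5²) = √(14251.7088 + 1190.25) = √15441.9588 = 124.265678
L = 2.75 × 124.265678 = 341.730615
V = π·1.75² × L = 9.621128 × 341.730615 = 3287.833816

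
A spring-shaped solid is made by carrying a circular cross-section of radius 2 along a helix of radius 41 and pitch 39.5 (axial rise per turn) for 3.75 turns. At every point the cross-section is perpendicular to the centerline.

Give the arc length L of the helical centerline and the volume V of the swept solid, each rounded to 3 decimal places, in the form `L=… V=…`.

L=977.330 V=12281.490

2πR = 2π·41 = 257.610598
per-turn = √(257.610598² + 39.5²) = √(66363.2200 + 1560.25) = √67923.4700 = 260.621315
L = 3.75 × 260.621315 = 977.329932
V = π·2² × L = 12.566371 × 977.329932 = 12281.490143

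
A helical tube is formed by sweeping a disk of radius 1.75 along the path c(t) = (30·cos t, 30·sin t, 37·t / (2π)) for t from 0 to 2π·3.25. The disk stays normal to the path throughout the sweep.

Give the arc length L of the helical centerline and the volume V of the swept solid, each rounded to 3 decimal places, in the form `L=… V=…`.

L=624.301 V=6006.480

2πR = 2π·30 = 188.495559
per-turn = √(188.495559² + 37²) = √(35530.5758 + 1369) = √36899.5758 = 192.092623
L = 3.25 × 192.092623 = 624.301025
V = π·1.75² × L = 9.621128 × 624.301025 = 6006.479761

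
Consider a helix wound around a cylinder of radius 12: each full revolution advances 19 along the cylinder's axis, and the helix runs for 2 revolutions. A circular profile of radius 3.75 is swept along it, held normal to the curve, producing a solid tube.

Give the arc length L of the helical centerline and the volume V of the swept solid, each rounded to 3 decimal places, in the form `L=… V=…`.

L=155.511 V=6870.251

2πR = 2π·12 = 75.398224
per-turn = √(75.398224² + 19²) = √(5684.8921 + 361) = √6045.8921 = 77.755335
L = 2 × 77.755335 = 155.510670
V = π·3.75² × L = 44.178647 × 155.510670 = 6870.250955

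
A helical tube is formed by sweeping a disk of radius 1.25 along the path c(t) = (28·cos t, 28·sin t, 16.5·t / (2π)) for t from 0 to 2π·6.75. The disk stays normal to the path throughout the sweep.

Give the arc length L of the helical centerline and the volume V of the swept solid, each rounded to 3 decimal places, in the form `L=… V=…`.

L=1192.733 V=5854.816

2πR = 2π·28 = 175.929189
per-turn = √(175.929189² + 16.5²) = √(30951.0794 + 272.25) = √31223.3294 = 176.701243
L = 6.75 × 176.701243 = 1192.733393
V = π·1.25² × L = 4.908739 × 1192.733393 = 5854.816350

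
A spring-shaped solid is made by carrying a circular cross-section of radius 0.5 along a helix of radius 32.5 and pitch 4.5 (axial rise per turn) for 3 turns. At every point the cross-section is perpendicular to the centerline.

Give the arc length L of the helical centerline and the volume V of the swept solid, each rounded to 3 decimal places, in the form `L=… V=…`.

L=612.759 V=481.260

2πR = 2π·32.5 = 204.203522
per-turn = √(204.203522² + 4.5²) = √(41699.0786 + 20.25) = √41719.3286 = 204.253099
L = 3 × 204.253099 = 612.759298
V = π·0.5² × L = 0.785398 × 612.759298 = 481.260027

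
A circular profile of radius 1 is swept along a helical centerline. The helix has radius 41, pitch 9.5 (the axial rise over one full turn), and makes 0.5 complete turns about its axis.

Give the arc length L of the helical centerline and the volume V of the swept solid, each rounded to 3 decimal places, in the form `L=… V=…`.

L=128.893 V=404.929

2πR = 2π·41 = 257.610598
per-turn = √(257.610598² + 9.5²) = √(66363.2200 + 90.25) = √66453.4700 = 257.785706
L = 0.5 × 257.785706 = 128.892853
V = π·1² × L = 3.141593 × 128.892853 = 404.928839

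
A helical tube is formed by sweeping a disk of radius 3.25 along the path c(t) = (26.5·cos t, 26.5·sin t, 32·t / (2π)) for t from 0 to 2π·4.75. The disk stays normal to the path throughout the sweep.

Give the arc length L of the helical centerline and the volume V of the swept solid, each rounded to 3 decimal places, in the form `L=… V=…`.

2πR = 2π·26.5 = 166.504411
per-turn = √(166.504411² + 32²) = √(27723.7188 + 1024) = √28747.7188 = 169.551522
L = 4.75 × 169.551522 = 805.369732
V = π·3.25² × L = 33.183072 × 805.369732 = 26724.642115

L=805.370 V=26724.642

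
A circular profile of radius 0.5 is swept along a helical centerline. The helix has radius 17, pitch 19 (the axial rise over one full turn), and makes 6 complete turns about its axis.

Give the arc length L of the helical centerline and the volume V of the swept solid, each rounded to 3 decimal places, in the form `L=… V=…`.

L=650.945 V=511.251

2πR = 2π·17 = 106.814150
per-turn = √(106.814150² + 19²) = √(11409.2627 + 361) = √11770.2627 = 108.490841
L = 6 × 108.490841 = 650.945049
V = π·0.5² × L = 0.785398 × 650.945049 = 511.251046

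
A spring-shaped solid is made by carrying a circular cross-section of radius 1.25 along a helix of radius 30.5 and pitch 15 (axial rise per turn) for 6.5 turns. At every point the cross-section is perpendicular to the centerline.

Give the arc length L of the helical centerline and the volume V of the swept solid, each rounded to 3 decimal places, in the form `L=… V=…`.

2πR = 2π·30.5 = 191.637152
per-turn = √(191.637152² + 15²) = √(36724.7980 + 225) = √36949.7980 = 192.223302
L = 6.5 × 192.223302 = 1249.451465
V = π·1.25² × L = 4.908739 × 1249.451465 = 6133.230539

L=1249.451 V=6133.231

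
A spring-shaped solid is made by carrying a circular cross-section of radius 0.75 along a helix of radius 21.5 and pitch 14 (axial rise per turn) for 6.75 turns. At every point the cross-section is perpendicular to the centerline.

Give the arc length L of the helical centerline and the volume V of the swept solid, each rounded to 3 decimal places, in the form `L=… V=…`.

L=916.731 V=1619.997

2πR = 2π·21.5 = 135.088484
per-turn = √(135.088484² + 14²) = √(18248.8985 + 196) = √18444.8985 = 135.811997
L = 6.75 × 135.811997 = 916.730980
V = π·0.75² × L = 1.767146 × 916.730980 = 1619.997363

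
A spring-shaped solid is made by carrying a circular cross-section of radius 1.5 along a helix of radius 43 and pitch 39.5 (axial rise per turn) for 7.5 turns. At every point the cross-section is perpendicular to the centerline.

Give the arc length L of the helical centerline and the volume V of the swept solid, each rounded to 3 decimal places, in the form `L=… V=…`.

L=2047.869 V=14475.531

2πR = 2π·43 = 270.176968
per-turn = √(270.176968² + 39.5²) = √(72995.5942 + 1560.25) = √74555.8442 = 273.049161
L = 7.5 × 273.049161 = 2047.868705
V = π·1.5² × L = 7.068583 × 2047.868705 = 14475.530879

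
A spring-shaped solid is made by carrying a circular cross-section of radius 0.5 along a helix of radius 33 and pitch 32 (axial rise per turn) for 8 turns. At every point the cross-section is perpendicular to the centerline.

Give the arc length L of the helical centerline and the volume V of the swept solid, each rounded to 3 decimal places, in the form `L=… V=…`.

2πR = 2π·33 = 207.345115
per-turn = √(207.345115² + 32²) = √(42991.9968 + 1024) = √44015.9968 = 209.799897
L = 8 × 209.799897 = 1678.399176
V = π·0.5² × L = 0.785398 × 1678.399176 = 1318.211630

L=1678.399 V=1318.212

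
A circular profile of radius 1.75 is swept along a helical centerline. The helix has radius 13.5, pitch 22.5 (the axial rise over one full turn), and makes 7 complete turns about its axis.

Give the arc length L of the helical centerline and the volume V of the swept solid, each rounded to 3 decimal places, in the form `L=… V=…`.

L=614.295 V=5910.211

2πR = 2π·13.5 = 84.823002
per-turn = √(84.823002² + 22.5²) = √(7194.9416 + 506.25) = √7701.1916 = 87.756433
L = 7 × 87.756433 = 614.295034
V = π·1.75² × L = 9.621128 × 614.295034 = 5910.210846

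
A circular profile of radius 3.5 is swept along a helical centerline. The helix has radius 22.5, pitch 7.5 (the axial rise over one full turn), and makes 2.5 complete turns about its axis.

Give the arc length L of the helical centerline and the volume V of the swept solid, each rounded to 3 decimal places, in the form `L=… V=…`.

2πR = 2π·22.5 = 141.371669
per-turn = √(141.371669² + 7.5²) = √(19985.9489 + 56.25) = √20042.1989 = 141.570473
L = 2.5 × 141.570473 = 353.926183
V = π·3.5² × L = 38.484510 × 353.926183 = 13620.675741

L=353.926 V=13620.676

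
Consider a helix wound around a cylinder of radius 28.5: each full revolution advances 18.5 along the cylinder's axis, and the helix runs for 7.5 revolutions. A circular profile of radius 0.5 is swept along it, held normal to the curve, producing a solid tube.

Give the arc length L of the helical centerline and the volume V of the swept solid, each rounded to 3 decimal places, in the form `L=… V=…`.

2πR = 2π·28.5 = 179.070781
per-turn = √(179.070781² + 18.5²) = √(32066.3447 + 342.25) = √32408.5947 = 180.023873
L = 7.5 × 180.023873 = 1350.179044
V = π·0.5² × L = 0.785398 × 1350.179044 = 1060.428142

L=1350.179 V=1060.428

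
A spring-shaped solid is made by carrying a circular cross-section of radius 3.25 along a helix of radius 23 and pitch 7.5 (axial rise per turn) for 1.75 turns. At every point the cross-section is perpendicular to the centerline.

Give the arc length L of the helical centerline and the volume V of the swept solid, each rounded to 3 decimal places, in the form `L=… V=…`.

2πR = 2π·23 = 144.513262
per-turn = √(144.513262² + 7.5²) = √(20884.0829 + 56.25) = √20940.3329 = 144.707750
L = 1.75 × 144.707750 = 253.238563
V = π·3.25² × L = 33.183072 × 253.238563 = 8403.233555

L=253.239 V=8403.234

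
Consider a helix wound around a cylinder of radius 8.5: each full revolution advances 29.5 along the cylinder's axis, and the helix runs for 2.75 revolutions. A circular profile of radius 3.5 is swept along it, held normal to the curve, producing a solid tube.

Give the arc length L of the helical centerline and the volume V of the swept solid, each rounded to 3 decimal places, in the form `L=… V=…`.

L=167.785 V=6457.135

2πR = 2π·8.5 = 53.407075
per-turn = √(53.407075² + 29.5²) = √(2852.3157 + 870.25) = √3722.5657 = 61.012832
L = 2.75 × 61.012832 = 167.785288
V = π·3.5² × L = 38.484510 × 167.785288 = 6457.134598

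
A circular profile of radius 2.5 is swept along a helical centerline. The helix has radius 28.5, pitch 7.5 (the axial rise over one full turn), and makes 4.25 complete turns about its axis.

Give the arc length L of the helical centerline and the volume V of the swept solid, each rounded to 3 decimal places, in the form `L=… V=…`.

L=761.718 V=14956.299

2πR = 2π·28.5 = 179.070781
per-turn = √(179.070781² + 7.5²) = √(32066.3447 + 56.25) = √32122.5947 = 179.227773
L = 4.25 × 179.227773 = 761.718036
V = π·2.5² × L = 19.634954 × 761.718036 = 14956.298667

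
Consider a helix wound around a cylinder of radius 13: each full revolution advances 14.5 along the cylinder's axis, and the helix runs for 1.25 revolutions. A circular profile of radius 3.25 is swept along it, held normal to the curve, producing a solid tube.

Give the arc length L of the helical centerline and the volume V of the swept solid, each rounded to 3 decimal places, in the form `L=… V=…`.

2πR = 2π·13 = 81.681409
per-turn = √(81.681409² + 14.5²) = √(6671.8526 + 210.25) = √6882.1026 = 82.958439
L = 1.25 × 82.958439 = 103.698049
V = π·3.25² × L = 33.183072 × 103.698049 = 3441.019853

L=103.698 V=3441.020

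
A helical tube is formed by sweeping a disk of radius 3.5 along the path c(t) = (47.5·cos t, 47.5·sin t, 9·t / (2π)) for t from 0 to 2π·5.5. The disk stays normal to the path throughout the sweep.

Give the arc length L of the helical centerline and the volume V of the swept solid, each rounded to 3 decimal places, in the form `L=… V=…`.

2πR = 2π·47.5 = 298.451302
per-turn = √(298.451302² + 9²) = √(89073.1797 + 81) = √89154.1797 = 298.586972
L = 5.5 × 298.586972 = 1642.228345
V = π·3.5² × L = 38.484510 × 1642.228345 = 63200.353169

L=1642.228 V=63200.353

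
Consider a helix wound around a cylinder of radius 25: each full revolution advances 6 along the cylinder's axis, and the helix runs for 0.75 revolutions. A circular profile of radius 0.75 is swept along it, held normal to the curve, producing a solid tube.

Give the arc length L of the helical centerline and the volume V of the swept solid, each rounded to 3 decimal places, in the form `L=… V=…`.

2πR = 2π·25 = 157.079633
per-turn = √(157.079633² + 6²) = √(24674.0110 + 36) = √24710.0110 = 157.194182
L = 0.75 × 157.194182 = 117.895637
V = π·0.75² × L = 1.767146 × 117.895637 = 208.338787

L=117.896 V=208.339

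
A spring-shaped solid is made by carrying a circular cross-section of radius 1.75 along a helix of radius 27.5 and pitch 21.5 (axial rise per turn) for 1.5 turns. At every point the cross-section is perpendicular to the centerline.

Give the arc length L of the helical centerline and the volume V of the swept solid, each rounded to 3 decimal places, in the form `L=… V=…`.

2πR = 2π·27.5 = 172.787596
per-turn = √(172.787596² + 21.5²) = √(29855.5533 + 462.25) = √30317.8033 = 174.120083
L = 1.5 × 174.120083 = 261.180125
V = π·1.75² × L = 9.621128 × 261.180125 = 2512.847279

L=261.180 V=2512.847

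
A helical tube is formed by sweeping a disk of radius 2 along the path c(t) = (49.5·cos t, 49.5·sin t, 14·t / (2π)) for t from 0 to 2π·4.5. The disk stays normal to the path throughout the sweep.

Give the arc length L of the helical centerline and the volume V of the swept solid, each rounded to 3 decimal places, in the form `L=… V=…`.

L=1400.997 V=17605.444

2πR = 2π·49.5 = 311.017673
per-turn = √(311.017673² + 14²) = √(96731.9927 + 196) = √96927.9927 = 311.332608
L = 4.5 × 311.332608 = 1400.996736
V = π·2² × L = 12.566371 × 1400.996736 = 17605.444208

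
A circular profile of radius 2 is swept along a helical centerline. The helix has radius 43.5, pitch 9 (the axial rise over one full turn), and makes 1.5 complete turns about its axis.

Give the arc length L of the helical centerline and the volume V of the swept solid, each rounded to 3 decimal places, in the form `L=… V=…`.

2πR = 2π·43.5 = 273.318561
per-turn = √(273.318561² + 9²) = √(74703.0357 + 81) = √74784.0357 = 273.466699
L = 1.5 × 273.466699 = 410.200049
V = π·2² × L = 12.566371 × 410.200049 = 5154.725844

L=410.200 V=5154.726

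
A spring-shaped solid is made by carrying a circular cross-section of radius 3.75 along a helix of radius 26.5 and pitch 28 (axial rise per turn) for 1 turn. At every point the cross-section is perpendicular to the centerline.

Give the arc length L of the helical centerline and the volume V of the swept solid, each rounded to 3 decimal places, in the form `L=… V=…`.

L=168.842 V=7459.224

2πR = 2π·26.5 = 166.504411
per-turn = √(166.504411² + 28²) = √(27723.7188 + 784) = √28507.7188 = 168.842290
L = 1 × 168.842290 = 168.842290
V = π·3.75² × L = 44.178647 × 168.842290 = 7459.223859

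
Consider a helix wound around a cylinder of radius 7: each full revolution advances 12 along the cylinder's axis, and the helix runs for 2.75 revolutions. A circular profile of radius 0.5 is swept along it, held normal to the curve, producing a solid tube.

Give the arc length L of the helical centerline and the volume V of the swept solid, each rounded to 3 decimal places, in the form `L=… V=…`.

2πR = 2π·7 = 43.982297
per-turn = √(43.982297² + 12²) = √(1934.4425 + 144) = √2078.4425 = 45.589938
L = 2.75 × 45.589938 = 125.372330
V = π·0.5² × L = 0.785398 × 125.372330 = 98.467198

L=125.372 V=98.467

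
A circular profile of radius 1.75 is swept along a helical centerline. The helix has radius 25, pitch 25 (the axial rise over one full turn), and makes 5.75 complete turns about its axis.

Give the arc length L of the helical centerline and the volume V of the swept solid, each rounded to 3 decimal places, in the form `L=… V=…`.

2πR = 2π·25 = 157.079633
per-turn = √(157.079633² + 25²) = √(24674.0110 + 625) = √25299.0110 = 159.056628
L = 5.75 × 159.056628 = 914.575613
V = π·1.75² × L = 9.621128 × 914.575613 = 8799.248579

L=914.576 V=8799.249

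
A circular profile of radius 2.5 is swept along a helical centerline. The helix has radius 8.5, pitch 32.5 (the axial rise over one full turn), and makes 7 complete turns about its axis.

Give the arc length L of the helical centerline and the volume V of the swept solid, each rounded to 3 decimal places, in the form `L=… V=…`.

L=437.630 V=8592.838

2πR = 2π·8.5 = 53.407075
per-turn = √(53.407075² + 32.5²) = √(2852.3157 + 1056.25) = √3908.5657 = 62.518523
L = 7 × 62.518523 = 437.629658
V = π·2.5² × L = 19.634954 × 437.629658 = 8592.838249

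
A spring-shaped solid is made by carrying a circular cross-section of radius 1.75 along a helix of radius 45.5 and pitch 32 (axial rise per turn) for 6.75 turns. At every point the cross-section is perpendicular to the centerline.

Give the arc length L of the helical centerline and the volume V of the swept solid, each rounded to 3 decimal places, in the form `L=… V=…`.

L=1941.774 V=18682.059

2πR = 2π·45.5 = 285.884931
per-turn = √(285.884931² + 32²) = √(81730.1940 + 1024) = √82754.1940 = 287.670287
L = 6.75 × 287.670287 = 1941.774438
V = π·1.75² × L = 9.621128 × 1941.774438 = 18682.059443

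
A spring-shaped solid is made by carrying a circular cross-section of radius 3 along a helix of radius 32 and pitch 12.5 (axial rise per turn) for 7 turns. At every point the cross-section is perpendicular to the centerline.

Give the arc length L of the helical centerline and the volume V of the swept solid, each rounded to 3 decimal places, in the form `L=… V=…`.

2πR = 2π·32 = 201.061930
per-turn = √(201.061930² + 12.5²) = √(40425.8996 + 156.25) = √40582.1496 = 201.450117
L = 7 × 201.450117 = 1410.150819
V = π·3² × L = 28.274334 × 1410.150819 = 39871.075075

L=1410.151 V=39871.075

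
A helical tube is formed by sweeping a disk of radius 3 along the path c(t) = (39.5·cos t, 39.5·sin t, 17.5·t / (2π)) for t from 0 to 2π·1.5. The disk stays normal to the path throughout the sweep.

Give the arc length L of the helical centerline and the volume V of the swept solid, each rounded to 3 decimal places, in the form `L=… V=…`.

2πR = 2π·39.5 = 248.185820
per-turn = √(248.185820² + 17.5²) = √(61596.2011 + 306.25) = √61902.4511 = 248.802032
L = 1.5 × 248.802032 = 373.203048
V = π·3² × L = 28.274334 × 373.203048 = 10552.067580

L=373.203 V=10552.068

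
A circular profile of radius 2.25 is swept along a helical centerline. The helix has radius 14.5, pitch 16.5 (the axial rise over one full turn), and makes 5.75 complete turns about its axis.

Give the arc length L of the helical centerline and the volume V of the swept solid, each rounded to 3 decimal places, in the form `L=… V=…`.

2πR = 2π·14.5 = 91.106187
per-turn = √(91.106187² + 16.5²) = √(8300.3373 + 272.25) = √8572.5873 = 92.588268
L = 5.75 × 92.588268 = 532.382539
V = π·2.25² × L = 15.904313 × 532.382539 = 8467.178431

L=532.383 V=8467.178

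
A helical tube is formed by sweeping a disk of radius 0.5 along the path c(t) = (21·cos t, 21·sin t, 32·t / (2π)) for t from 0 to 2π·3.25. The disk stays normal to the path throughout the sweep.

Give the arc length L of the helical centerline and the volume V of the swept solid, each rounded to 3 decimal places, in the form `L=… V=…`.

L=441.258 V=346.564

2πR = 2π·21 = 131.946891
per-turn = √(131.946891² + 32²) = √(17409.9822 + 1024) = √18433.9822 = 135.771802
L = 3.25 × 135.771802 = 441.258356
V = π·0.5² × L = 0.785398 × 441.258356 = 346.563502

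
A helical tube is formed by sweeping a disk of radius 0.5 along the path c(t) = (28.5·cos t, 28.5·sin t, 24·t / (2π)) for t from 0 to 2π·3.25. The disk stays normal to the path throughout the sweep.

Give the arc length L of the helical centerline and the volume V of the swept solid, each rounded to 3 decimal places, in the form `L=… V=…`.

2πR = 2π·28.5 = 179.070781
per-turn = √(179.070781² + 24²) = √(32066.3447 + 576) = √32642.3447 = 180.671926
L = 3.25 × 180.671926 = 587.183758
V = π·0.5² × L = 0.785398 × 587.183758 = 461.173045

L=587.184 V=461.173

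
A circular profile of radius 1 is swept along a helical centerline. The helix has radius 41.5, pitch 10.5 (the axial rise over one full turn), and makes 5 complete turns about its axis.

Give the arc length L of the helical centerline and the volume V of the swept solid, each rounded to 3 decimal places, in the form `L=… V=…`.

L=1304.818 V=4099.205

2πR = 2π·41.5 = 260.752190
per-turn = √(260.752190² + 10.5²) = √(67991.7047 + 110.25) = √68101.9547 = 260.963512
L = 5 × 260.963512 = 1304.817561
V = π·1² × L = 3.141593 × 1304.817561 = 4099.205264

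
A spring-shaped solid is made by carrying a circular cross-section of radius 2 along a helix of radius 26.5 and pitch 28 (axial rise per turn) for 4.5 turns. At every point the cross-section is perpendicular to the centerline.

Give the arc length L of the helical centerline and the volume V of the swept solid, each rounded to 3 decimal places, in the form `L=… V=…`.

2πR = 2π·26.5 = 166.504411
per-turn = √(166.504411² + 28²) = √(27723.7188 + 784) = √28507.7188 = 168.842290
L = 4.5 × 168.842290 = 759.790303
V = π·2² × L = 12.566371 × 759.790303 = 9547.806540

L=759.790 V=9547.807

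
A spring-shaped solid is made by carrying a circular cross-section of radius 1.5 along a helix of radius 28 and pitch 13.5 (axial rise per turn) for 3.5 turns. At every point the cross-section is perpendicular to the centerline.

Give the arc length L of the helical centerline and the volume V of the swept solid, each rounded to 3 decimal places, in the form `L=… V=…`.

L=617.562 V=4365.291

2πR = 2π·28 = 175.929189
per-turn = √(175.929189² + 13.5²) = √(30951.0794 + 182.25) = √31133.3294 = 176.446392
L = 3.5 × 176.446392 = 617.562374
V = π·1.5² × L = 7.068583 × 617.562374 = 4365.291185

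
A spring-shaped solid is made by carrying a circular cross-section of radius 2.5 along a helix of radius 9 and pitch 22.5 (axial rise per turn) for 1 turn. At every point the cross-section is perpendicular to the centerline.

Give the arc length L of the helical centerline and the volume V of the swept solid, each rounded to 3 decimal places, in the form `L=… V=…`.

2πR = 2π·9 = 56.548668
per-turn = √(56.548668² + 22.5²) = √(3197.7518 + 506.25) = √3704.0018 = 60.860511
L = 1 × 60.860511 = 60.860511
V = π·2.5² × L = 19.634954 × 60.860511 = 1194.993343

L=60.861 V=1194.993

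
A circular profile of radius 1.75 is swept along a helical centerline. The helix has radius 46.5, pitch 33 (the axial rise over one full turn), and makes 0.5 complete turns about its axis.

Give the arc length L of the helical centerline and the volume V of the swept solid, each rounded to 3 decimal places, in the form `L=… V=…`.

2πR = 2π·46.5 = 292.168117
per-turn = √(292.168117² + 33²) = √(85362.2085 + 1089) = √86451.2085 = 294.025864
L = 0.5 × 294.025864 = 147.012932
V = π·1.75² × L = 9.621128 × 147.012932 = 1414.430161

L=147.013 V=1414.430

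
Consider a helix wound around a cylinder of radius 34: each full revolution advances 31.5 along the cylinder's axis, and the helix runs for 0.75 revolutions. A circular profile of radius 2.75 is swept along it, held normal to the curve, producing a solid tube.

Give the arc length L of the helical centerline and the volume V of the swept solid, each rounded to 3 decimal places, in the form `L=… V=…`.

2πR = 2π·34 = 213.628300
per-turn = √(213.628300² + 31.5²) = √(45637.0508 + 992.25) = √46629.3008 = 215.938187
L = 0.75 × 215.938187 = 161.953641
V = π·2.75² × L = 23.758294 × 161.953641 = 3847.742277

L=161.954 V=3847.742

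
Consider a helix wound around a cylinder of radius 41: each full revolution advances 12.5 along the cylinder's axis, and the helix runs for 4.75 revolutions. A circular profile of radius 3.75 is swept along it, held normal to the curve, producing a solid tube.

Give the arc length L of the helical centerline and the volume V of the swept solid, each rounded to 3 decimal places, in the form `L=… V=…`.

L=1225.090 V=54122.819

2πR = 2π·41 = 257.610598
per-turn = √(257.610598² + 12.5²) = √(66363.2200 + 156.25) = √66519.4700 = 257.913687
L = 4.75 × 257.913687 = 1225.090014
V = π·3.75² × L = 44.178647 × 1225.090014 = 54122.818881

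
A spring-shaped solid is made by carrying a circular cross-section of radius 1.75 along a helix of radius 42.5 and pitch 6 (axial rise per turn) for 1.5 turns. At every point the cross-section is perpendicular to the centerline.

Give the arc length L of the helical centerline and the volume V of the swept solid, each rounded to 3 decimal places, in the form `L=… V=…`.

2πR = 2π·42.5 = 267.035376
per-turn = √(267.035376² + 6²) = √(71307.8918 + 36) = √71343.8918 = 267.102774
L = 1.5 × 267.102774 = 400.654161
V = π·1.75² × L = 9.621128 × 400.654161 = 3854.744765

L=400.654 V=3854.745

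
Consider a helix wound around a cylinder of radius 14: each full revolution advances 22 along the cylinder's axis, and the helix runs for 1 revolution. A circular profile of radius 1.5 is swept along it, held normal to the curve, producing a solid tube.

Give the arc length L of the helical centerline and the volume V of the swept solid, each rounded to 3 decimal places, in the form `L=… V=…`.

L=90.674 V=640.937

2πR = 2π·14 = 87.964594
per-turn = √(87.964594² + 22²) = √(7737.7699 + 484) = √8221.7699 = 90.673976
L = 1 × 90.673976 = 90.673976
V = π·1.5² × L = 7.068583 × 90.673976 = 640.936565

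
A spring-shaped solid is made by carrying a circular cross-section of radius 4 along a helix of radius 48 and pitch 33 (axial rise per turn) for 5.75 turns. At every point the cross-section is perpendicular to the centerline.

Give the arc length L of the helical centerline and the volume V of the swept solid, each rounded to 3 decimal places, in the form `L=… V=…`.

L=1744.509 V=87688.606

2πR = 2π·48 = 301.592895
per-turn = √(301.592895² + 33²) = √(90958.2742 + 1089) = √92047.2742 = 303.392937
L = 5.75 × 303.392937 = 1744.509387
V = π·4² × L = 50.265482 × 1744.509387 = 87688.605998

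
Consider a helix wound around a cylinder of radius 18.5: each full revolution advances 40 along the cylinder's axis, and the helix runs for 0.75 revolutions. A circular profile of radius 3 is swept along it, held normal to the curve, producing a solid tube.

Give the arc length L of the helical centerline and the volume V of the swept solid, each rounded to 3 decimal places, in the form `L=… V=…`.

2πR = 2π·18.5 = 116.238928
per-turn = √(116.238928² + 40²) = √(13511.4884 + 1600) = √15111.4884 = 122.928794
L = 0.75 × 122.928794 = 92.196596
V = π·3² × L = 28.274334 × 92.196596 = 2606.797327

L=92.197 V=2606.797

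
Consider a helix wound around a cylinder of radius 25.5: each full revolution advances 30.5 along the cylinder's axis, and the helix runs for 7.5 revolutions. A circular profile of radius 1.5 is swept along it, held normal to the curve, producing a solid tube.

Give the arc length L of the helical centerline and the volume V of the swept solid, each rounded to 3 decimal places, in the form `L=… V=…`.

2πR = 2π·25.5 = 160.221225
per-turn = √(160.221225² + 30.5²) = √(25670.8410 + 930.25) = √26601.0910 = 163.098409
L = 7.5 × 163.098409 = 1223.238068
V = π·1.5² × L = 7.068583 × 1223.238068 = 8646.560389

L=1223.238 V=8646.560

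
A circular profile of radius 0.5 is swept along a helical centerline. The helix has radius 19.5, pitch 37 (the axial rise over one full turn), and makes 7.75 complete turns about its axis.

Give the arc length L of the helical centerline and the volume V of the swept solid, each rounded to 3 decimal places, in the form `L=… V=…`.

2πR = 2π·19.5 = 122.522113
per-turn = √(122.522113² + 37²) = √(15011.6683 + 1369) = √16380.6683 = 127.986985
L = 7.75 × 127.986985 = 991.899133
V = π·0.5² × L = 0.785398 × 991.899133 = 779.035757

L=991.899 V=779.036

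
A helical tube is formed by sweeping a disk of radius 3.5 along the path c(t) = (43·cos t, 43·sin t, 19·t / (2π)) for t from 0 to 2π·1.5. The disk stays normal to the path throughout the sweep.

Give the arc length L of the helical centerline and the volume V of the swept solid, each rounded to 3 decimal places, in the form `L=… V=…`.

L=406.266 V=15634.961

2πR = 2π·43 = 270.176968
per-turn = √(270.176968² + 19²) = √(72995.5942 + 361) = √73356.5942 = 270.844225
L = 1.5 × 270.844225 = 406.266337
V = π·3.5² × L = 38.484510 × 406.266337 = 15634.960924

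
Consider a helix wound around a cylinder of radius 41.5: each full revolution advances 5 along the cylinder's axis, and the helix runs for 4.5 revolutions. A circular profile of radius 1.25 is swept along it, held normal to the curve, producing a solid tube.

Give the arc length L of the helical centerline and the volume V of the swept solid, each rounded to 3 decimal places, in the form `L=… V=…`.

L=1173.601 V=5760.898

2πR = 2π·41.5 = 260.752190
per-turn = √(260.752190² + 5²) = √(67991.7047 + 25) = √68016.7047 = 260.800124
L = 4.5 × 260.800124 = 1173.600558
V = π·1.25² × L = 4.908739 × 1173.600558 = 5760.898269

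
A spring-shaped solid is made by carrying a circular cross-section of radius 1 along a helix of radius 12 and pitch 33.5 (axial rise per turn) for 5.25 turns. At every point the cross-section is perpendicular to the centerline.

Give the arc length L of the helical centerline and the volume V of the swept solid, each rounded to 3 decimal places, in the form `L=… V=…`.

L=433.153 V=1360.791

2πR = 2π·12 = 75.398224
per-turn = √(75.398224² + 33.5²) = √(5684.8921 + 1122.25) = √6807.1421 = 82.505407
L = 5.25 × 82.505407 = 433.153385
V = π·1² × L = 3.141593 × 433.153385 = 1360.791493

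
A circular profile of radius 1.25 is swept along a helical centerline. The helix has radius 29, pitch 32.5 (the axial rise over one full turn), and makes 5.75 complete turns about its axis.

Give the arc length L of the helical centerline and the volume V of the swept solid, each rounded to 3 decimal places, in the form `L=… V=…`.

2πR = 2π·29 = 182.212374
per-turn = √(182.212374² + 32.5²) = √(33201.3492 + 1056.25) = √34257.5992 = 185.088085
L = 5.75 × 185.088085 = 1064.256489
V = π·1.25² × L = 4.908739 × 1064.256489 = 5224.156823

L=1064.256 V=5224.157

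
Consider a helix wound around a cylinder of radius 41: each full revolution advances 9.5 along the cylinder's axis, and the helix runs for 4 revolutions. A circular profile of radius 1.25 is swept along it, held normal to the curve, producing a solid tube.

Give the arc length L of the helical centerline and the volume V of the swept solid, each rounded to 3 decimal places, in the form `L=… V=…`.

L=1031.143 V=5061.610

2πR = 2π·41 = 257.610598
per-turn = √(257.610598² + 9.5²) = √(66363.2200 + 90.25) = √66453.4700 = 257.785706
L = 4 × 257.785706 = 1031.142822
V = π·1.25² × L = 4.908739 × 1031.142822 = 5061.610492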